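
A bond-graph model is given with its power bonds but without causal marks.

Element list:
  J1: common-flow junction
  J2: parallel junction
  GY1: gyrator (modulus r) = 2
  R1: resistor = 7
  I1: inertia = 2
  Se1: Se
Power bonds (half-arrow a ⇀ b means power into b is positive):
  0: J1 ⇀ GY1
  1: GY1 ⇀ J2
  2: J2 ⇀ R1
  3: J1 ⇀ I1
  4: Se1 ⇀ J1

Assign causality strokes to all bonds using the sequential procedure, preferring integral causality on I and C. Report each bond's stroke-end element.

b0 stroke→J1
b1 stroke→J2
b2 stroke→R1
b3 stroke→I1
b4 stroke→J1

b4 stroke→J1  (Se1 fixes effort; stroke away)
b3 stroke→I1  (I1 outputs flow p/I1)
b0 stroke→J1  (1-jn J1 has f-setter on 3)
b1 stroke→J2  (GY GY1: same side as bond 0)
b2 stroke→R1  (0-jn J2 has e-setter on 1)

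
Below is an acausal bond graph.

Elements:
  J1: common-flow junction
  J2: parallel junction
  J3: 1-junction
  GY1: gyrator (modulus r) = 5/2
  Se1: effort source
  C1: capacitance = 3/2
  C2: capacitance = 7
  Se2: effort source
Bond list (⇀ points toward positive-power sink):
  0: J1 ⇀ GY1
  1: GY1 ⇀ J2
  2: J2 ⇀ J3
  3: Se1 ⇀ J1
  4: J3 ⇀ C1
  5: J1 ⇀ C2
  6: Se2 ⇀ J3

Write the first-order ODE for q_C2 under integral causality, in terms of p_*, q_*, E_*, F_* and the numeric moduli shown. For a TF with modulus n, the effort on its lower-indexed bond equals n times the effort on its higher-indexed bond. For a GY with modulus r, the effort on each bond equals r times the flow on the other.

dq_C2/dt = -2*E_Se2/5 + 4*q_C1/15

bond 3 stroke→J1  (Se1 fixes effort; stroke away)
bond 6 stroke→J3  (Se2: effort source, stroke at far end)
bond 4 stroke→J3  (C1 integral (e out))
bond 2 stroke→J2  (J3: last free bond brings flow in)
bond 1 stroke→GY1  (0-jn J2 has e-setter on 2)
bond 0 stroke→GY1  (GY GY1: same side as bond 1)
bond 5 stroke→J1  (common-f at J1 fixed by 0)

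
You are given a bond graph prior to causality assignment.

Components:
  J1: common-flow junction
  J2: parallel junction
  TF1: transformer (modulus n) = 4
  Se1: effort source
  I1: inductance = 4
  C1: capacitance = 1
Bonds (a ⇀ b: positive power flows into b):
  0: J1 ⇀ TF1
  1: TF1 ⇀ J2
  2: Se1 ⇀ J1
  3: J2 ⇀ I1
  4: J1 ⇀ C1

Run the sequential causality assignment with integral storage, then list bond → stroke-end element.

bond 0 stroke→TF1
bond 1 stroke→J2
bond 2 stroke→J1
bond 3 stroke→I1
bond 4 stroke→J1

#2 stroke at J1  (Se1 fixes effort; stroke away)
#3 stroke at I1  (I1 integral (f out))
#1 stroke at J2  (J2 needs exactly one e-in)
#0 stroke at TF1  (TF TF1: opposite of bond 1)
#4 stroke at J1  (J1: bond 0 brought flow, rest push out)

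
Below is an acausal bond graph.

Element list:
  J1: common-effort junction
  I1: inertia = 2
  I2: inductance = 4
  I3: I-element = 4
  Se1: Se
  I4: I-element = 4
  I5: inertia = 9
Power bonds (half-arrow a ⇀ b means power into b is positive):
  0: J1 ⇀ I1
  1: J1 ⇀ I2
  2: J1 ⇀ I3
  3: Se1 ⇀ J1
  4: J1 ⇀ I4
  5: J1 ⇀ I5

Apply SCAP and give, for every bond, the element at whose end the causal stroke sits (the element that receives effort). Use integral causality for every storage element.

bond 0 →I1
bond 1 →I2
bond 2 →I3
bond 3 →J1
bond 4 →I4
bond 5 →I5

bond 3 |J1  (source Se1 imposes e)
bond 0 |I1  (J1: bond 3 brought effort, rest push out)
bond 1 |I2  (common-e at J1 fixed by 3)
bond 2 |I3  (J1 effort already set via bond 3)
bond 4 |I4  (common-e at J1 fixed by 3)
bond 5 |I5  (0-jn J1 has e-setter on 3)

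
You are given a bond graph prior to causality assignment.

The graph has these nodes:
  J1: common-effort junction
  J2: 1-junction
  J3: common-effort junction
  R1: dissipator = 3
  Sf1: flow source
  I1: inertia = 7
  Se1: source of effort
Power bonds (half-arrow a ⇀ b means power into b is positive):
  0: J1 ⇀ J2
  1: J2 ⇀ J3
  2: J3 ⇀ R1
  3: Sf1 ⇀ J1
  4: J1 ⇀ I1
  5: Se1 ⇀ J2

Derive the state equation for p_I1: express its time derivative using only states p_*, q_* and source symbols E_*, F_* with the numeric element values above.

dp_I1/dt = -E_Se1 + 3*F_Sf1 - 3*p_I1/7

#3 stroke at Sf1  (Sf1 fixes flow; stroke at Sf1)
#5 stroke at J2  (source Se1 imposes e)
#4 stroke at I1  (prefer integral on I1)
#0 stroke at J1  (J1: last free bond brings effort in)
#1 stroke at J2  (1-jn J2 has f-setter on 0)
#2 stroke at J3  (only one effort-in slot at J3)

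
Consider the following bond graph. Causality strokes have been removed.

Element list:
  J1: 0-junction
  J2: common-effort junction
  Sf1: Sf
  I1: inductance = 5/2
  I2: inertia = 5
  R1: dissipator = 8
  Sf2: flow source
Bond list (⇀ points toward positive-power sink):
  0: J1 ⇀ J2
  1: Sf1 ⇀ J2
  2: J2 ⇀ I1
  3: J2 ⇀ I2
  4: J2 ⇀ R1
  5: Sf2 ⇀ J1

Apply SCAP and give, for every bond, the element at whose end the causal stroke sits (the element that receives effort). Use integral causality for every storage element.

#1 stroke at Sf1  (Sf1 fixes flow; stroke at Sf1)
#5 stroke at Sf2  (source Sf2 imposes f)
#0 stroke at J1  (only one effort-in slot at J1)
#2 stroke at I1  (I1 integral (f out))
#3 stroke at I2  (I2 integral (f out))
#4 stroke at J2  (only one effort-in slot at J2)

#0 |J1
#1 |Sf1
#2 |I1
#3 |I2
#4 |J2
#5 |Sf2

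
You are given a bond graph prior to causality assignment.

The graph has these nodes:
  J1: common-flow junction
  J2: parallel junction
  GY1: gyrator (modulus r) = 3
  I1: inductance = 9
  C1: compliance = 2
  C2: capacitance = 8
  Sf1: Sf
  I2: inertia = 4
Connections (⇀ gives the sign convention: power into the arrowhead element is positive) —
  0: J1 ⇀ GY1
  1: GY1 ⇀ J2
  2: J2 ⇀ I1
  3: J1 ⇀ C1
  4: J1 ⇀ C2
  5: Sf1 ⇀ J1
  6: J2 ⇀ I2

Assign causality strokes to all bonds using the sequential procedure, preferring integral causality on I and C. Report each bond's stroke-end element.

b5 stroke at Sf1  (source Sf1 imposes f)
b0 stroke at J1  (J1 flow already set via bond 5)
b3 stroke at J1  (common-f at J1 fixed by 5)
b4 stroke at J1  (1-jn J1 has f-setter on 5)
b1 stroke at J2  (GY1 both-in/both-out from 0)
b2 stroke at I1  (J2 effort already set via bond 1)
b6 stroke at I2  (0-jn J2 has e-setter on 1)

b0 stroke→J1
b1 stroke→J2
b2 stroke→I1
b3 stroke→J1
b4 stroke→J1
b5 stroke→Sf1
b6 stroke→I2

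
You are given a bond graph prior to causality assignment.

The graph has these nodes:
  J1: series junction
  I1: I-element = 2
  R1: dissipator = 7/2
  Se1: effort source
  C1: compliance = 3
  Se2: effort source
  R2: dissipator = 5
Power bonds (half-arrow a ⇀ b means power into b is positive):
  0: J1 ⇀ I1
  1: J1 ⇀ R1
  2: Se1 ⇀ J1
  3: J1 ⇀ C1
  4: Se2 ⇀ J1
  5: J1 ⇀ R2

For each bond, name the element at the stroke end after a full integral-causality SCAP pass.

β0 stroke→I1
β1 stroke→J1
β2 stroke→J1
β3 stroke→J1
β4 stroke→J1
β5 stroke→J1

#2 stroke at J1  (Se1 fixes effort; stroke away)
#4 stroke at J1  (Se2: effort source, stroke at far end)
#0 stroke at I1  (I1: I, integral causality)
#1 stroke at J1  (1-jn J1 has f-setter on 0)
#3 stroke at J1  (J1 flow already set via bond 0)
#5 stroke at J1  (common-f at J1 fixed by 0)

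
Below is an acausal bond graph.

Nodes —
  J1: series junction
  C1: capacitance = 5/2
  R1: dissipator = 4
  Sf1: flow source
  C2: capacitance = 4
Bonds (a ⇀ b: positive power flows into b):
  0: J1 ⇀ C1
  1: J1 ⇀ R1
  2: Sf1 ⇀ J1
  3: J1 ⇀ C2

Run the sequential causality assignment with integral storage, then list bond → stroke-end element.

bond 2 stroke→Sf1  (Sf1 (Sf) sets flow on bond)
bond 0 stroke→J1  (1-jn J1 has f-setter on 2)
bond 1 stroke→J1  (common-f at J1 fixed by 2)
bond 3 stroke→J1  (1-jn J1 has f-setter on 2)

b0 |J1
b1 |J1
b2 |Sf1
b3 |J1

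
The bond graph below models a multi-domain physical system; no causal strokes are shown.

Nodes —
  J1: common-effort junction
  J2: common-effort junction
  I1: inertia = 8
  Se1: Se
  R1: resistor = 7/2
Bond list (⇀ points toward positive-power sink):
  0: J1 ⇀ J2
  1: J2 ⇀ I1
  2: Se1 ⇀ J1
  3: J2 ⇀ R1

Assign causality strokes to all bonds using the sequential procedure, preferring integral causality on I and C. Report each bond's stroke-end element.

#0 |J2
#1 |I1
#2 |J1
#3 |R1

b2 stroke at J1  (source Se1 imposes e)
b0 stroke at J2  (J1: bond 2 brought effort, rest push out)
b1 stroke at I1  (0-jn J2 has e-setter on 0)
b3 stroke at R1  (common-e at J2 fixed by 0)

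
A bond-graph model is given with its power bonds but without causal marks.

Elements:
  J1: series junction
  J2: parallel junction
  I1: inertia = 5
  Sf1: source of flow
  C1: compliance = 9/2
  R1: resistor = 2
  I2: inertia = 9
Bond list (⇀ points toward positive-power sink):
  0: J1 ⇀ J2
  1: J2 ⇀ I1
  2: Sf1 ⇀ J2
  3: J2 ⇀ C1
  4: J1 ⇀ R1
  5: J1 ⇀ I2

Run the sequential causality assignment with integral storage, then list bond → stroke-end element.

b0 stroke→J1
b1 stroke→I1
b2 stroke→Sf1
b3 stroke→J2
b4 stroke→J1
b5 stroke→I2

bond 2 stroke at Sf1  (Sf1 fixes flow; stroke at Sf1)
bond 1 stroke at I1  (I1: I, integral causality)
bond 3 stroke at J2  (prefer integral on C1)
bond 0 stroke at J1  (0-jn J2 has e-setter on 3)
bond 5 stroke at I2  (I2 outputs flow p/I2)
bond 4 stroke at J1  (1-jn J1 has f-setter on 5)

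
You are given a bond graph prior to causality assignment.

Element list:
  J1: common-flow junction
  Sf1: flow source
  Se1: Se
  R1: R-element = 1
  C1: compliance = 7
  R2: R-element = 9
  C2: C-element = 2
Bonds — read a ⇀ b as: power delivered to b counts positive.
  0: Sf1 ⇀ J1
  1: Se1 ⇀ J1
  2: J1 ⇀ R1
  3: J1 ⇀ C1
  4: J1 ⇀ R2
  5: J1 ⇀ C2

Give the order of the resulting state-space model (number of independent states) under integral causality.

bond 0 stroke at Sf1  (Sf1: flow source, stroke at near end)
bond 1 stroke at J1  (Se1: effort source, stroke at far end)
bond 2 stroke at J1  (J1 flow already set via bond 0)
bond 3 stroke at J1  (J1: bond 0 brought flow, rest push out)
bond 4 stroke at J1  (common-f at J1 fixed by 0)
bond 5 stroke at J1  (J1: bond 0 brought flow, rest push out)

2  (C1, C2 all integral)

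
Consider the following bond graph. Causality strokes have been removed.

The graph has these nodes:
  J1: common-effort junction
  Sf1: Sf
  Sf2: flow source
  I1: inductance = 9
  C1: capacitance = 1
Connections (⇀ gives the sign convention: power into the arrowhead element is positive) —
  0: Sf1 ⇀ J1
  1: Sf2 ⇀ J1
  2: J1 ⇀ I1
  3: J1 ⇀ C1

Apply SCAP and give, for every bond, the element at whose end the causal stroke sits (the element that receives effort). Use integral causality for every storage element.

b0 stroke at Sf1
b1 stroke at Sf2
b2 stroke at I1
b3 stroke at J1

b0 stroke at Sf1  (Sf1: flow source, stroke at near end)
b1 stroke at Sf2  (Sf2: flow source, stroke at near end)
b2 stroke at I1  (I1 outputs flow p/I1)
b3 stroke at J1  (closing 0-jn rule on J1)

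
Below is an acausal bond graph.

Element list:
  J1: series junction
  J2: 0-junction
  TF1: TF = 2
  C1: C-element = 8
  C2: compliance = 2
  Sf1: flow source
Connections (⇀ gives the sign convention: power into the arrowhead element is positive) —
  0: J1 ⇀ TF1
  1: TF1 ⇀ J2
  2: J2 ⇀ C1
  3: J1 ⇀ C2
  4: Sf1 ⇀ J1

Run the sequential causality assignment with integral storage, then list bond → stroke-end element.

b4 |Sf1  (Sf1: flow source, stroke at near end)
b0 |J1  (J1 flow already set via bond 4)
b3 |J1  (J1 flow already set via bond 4)
b1 |TF1  (TF1 one-in-one-out from 0)
b2 |J2  (only one effort-in slot at J2)

β0 stroke→J1
β1 stroke→TF1
β2 stroke→J2
β3 stroke→J1
β4 stroke→Sf1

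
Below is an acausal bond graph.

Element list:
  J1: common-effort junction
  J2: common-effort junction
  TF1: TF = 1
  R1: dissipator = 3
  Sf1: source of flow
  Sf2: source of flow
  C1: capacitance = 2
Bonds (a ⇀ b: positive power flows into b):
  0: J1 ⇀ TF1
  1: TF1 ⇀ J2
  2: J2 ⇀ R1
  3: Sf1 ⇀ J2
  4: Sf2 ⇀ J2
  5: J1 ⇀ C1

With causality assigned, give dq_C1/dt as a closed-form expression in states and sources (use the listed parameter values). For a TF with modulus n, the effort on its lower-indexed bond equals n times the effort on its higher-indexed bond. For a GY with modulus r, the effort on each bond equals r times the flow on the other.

bond 3 stroke at Sf1  (Sf1 (Sf) sets flow on bond)
bond 4 stroke at Sf2  (source Sf2 imposes f)
bond 5 stroke at J1  (prefer integral on C1)
bond 0 stroke at TF1  (J1: bond 5 brought effort, rest push out)
bond 1 stroke at J2  (TF1: transformer flips bond 0)
bond 2 stroke at R1  (0-jn J2 has e-setter on 1)

dq_C1/dt = F_Sf1 + F_Sf2 - q_C1/6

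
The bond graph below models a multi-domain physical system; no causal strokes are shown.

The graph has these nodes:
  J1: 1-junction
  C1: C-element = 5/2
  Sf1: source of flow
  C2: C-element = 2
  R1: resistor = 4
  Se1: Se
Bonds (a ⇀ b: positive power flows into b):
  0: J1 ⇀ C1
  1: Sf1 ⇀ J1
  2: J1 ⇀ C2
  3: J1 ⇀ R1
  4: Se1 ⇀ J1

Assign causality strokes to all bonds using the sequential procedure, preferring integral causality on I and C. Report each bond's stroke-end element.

b1 →Sf1  (Sf1 fixes flow; stroke at Sf1)
b4 →J1  (Se1: effort source, stroke at far end)
b0 →J1  (common-f at J1 fixed by 1)
b2 →J1  (common-f at J1 fixed by 1)
b3 →J1  (J1: bond 1 brought flow, rest push out)

bond 0 |J1
bond 1 |Sf1
bond 2 |J1
bond 3 |J1
bond 4 |J1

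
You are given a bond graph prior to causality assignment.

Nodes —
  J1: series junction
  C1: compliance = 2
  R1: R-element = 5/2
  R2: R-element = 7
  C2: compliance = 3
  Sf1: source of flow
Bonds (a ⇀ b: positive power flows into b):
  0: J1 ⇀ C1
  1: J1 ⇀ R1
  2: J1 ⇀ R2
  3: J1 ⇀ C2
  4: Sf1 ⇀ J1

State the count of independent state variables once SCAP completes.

#4 stroke→Sf1  (Sf1 fixes flow; stroke at Sf1)
#0 stroke→J1  (common-f at J1 fixed by 4)
#1 stroke→J1  (J1: bond 4 brought flow, rest push out)
#2 stroke→J1  (J1 flow already set via bond 4)
#3 stroke→J1  (1-jn J1 has f-setter on 4)

2  (C1, C2 all integral)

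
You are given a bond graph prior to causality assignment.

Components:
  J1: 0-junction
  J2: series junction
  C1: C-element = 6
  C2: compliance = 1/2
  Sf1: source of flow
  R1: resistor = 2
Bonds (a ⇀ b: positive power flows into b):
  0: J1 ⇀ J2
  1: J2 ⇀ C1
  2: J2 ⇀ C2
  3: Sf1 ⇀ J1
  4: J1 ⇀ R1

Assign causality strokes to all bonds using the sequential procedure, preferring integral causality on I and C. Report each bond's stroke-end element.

bond 3 stroke→Sf1  (source Sf1 imposes f)
bond 1 stroke→J2  (C1: C, integral causality)
bond 2 stroke→J2  (C2 outputs effort q/C2)
bond 0 stroke→J1  (J2: last free bond brings flow in)
bond 4 stroke→R1  (J1 effort already set via bond 0)

b0 stroke→J1
b1 stroke→J2
b2 stroke→J2
b3 stroke→Sf1
b4 stroke→R1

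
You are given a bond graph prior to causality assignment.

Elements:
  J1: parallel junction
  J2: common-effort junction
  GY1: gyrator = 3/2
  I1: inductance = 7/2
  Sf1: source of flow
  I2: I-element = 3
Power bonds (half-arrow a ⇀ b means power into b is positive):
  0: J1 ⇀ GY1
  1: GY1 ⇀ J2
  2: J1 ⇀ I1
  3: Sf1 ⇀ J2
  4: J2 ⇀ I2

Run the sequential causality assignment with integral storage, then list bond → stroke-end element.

#0 stroke at J1
#1 stroke at J2
#2 stroke at I1
#3 stroke at Sf1
#4 stroke at I2

b3 →Sf1  (Sf1 fixes flow; stroke at Sf1)
b2 →I1  (I1 integral (f out))
b0 →J1  (J1 needs exactly one e-in)
b1 →J2  (GY1: gyrator matches bond 0)
b4 →I2  (J2: bond 1 brought effort, rest push out)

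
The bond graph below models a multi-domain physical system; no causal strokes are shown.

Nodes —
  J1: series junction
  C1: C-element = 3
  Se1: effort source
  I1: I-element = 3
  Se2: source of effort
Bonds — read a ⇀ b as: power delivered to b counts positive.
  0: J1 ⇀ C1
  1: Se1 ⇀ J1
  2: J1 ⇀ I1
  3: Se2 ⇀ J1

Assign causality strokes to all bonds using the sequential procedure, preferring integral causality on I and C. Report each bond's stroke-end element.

#1 stroke at J1  (Se1 fixes effort; stroke away)
#3 stroke at J1  (Se2 (Se) sets effort on bond)
#0 stroke at J1  (C1 integral (e out))
#2 stroke at I1  (only one flow-in slot at J1)

β0 →J1
β1 →J1
β2 →I1
β3 →J1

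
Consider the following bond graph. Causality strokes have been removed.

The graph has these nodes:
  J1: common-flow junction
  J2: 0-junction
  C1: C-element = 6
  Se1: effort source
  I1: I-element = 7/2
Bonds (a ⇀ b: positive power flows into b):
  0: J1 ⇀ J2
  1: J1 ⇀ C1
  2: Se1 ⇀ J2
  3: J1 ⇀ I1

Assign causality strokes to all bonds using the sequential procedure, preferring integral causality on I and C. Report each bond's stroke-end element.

bond 0 |J1
bond 1 |J1
bond 2 |J2
bond 3 |I1

β2 stroke→J2  (Se1 fixes effort; stroke away)
β0 stroke→J1  (J2: bond 2 brought effort, rest push out)
β1 stroke→J1  (C1: C, integral causality)
β3 stroke→I1  (J1: last free bond brings flow in)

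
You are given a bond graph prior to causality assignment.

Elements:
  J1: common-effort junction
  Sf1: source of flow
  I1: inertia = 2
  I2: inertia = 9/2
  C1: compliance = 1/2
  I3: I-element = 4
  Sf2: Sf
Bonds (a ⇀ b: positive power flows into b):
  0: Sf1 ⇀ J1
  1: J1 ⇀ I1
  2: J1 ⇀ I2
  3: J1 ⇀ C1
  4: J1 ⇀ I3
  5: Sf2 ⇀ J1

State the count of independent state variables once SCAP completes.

4  (C1, I1, I2, I3 all integral)

#0 →Sf1  (source Sf1 imposes f)
#5 →Sf2  (Sf2 (Sf) sets flow on bond)
#1 →I1  (prefer integral on I1)
#2 →I2  (I2: I, integral causality)
#3 →J1  (C1 outputs effort q/C1)
#4 →I3  (J1 effort already set via bond 3)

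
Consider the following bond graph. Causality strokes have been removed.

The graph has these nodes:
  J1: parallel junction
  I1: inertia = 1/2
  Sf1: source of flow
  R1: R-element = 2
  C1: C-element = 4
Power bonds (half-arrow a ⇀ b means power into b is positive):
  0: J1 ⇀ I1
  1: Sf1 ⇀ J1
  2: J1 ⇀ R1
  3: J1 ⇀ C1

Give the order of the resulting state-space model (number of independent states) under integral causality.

bond 1 stroke at Sf1  (source Sf1 imposes f)
bond 0 stroke at I1  (prefer integral on I1)
bond 3 stroke at J1  (C1 outputs effort q/C1)
bond 2 stroke at R1  (J1 effort already set via bond 3)

2  (C1, I1 all integral)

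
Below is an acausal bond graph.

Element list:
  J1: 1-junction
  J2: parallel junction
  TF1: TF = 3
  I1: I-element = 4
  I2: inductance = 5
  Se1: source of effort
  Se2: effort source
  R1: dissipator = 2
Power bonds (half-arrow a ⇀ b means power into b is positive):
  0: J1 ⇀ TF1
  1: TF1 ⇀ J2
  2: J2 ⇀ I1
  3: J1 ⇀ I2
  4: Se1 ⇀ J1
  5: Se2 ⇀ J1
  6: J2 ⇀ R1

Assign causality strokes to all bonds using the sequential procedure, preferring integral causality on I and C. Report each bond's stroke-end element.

#0 stroke→J1
#1 stroke→TF1
#2 stroke→I1
#3 stroke→I2
#4 stroke→J1
#5 stroke→J1
#6 stroke→J2

β4 stroke→J1  (Se1: effort source, stroke at far end)
β5 stroke→J1  (Se2: effort source, stroke at far end)
β2 stroke→I1  (prefer integral on I1)
β3 stroke→I2  (I2 outputs flow p/I2)
β0 stroke→J1  (1-jn J1 has f-setter on 3)
β1 stroke→TF1  (TF1 one-in-one-out from 0)
β6 stroke→J2  (J2 needs exactly one e-in)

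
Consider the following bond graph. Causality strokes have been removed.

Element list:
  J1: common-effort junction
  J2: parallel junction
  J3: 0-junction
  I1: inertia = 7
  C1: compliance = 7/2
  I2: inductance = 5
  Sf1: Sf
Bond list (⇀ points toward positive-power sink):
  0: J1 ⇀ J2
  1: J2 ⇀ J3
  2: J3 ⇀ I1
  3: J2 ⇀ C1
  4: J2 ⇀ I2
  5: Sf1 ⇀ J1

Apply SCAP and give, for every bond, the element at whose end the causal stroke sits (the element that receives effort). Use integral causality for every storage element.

bond 5 →Sf1  (Sf1: flow source, stroke at near end)
bond 0 →J1  (J1: last free bond brings effort in)
bond 2 →I1  (prefer integral on I1)
bond 1 →J3  (J3 needs exactly one e-in)
bond 3 →J2  (C1 outputs effort q/C1)
bond 4 →I2  (J2 effort already set via bond 3)

#0 →J1
#1 →J3
#2 →I1
#3 →J2
#4 →I2
#5 →Sf1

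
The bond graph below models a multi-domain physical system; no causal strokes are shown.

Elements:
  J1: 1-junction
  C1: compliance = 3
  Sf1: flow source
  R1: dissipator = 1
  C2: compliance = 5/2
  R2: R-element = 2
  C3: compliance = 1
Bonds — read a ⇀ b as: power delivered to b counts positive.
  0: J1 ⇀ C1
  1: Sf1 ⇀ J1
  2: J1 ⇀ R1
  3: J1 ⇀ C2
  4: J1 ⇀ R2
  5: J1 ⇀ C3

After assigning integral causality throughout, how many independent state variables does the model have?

b1 →Sf1  (source Sf1 imposes f)
b0 →J1  (J1 flow already set via bond 1)
b2 →J1  (1-jn J1 has f-setter on 1)
b3 →J1  (common-f at J1 fixed by 1)
b4 →J1  (common-f at J1 fixed by 1)
b5 →J1  (common-f at J1 fixed by 1)

3  (C1, C2, C3 all integral)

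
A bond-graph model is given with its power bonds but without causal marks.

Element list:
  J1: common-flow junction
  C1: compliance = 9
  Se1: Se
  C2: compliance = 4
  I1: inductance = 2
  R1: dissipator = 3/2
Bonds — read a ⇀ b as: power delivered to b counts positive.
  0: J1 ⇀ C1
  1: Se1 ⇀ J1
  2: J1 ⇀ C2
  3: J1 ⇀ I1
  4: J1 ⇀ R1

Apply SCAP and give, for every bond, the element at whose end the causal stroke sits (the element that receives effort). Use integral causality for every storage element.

bond 1 |J1  (Se1 fixes effort; stroke away)
bond 0 |J1  (C1 outputs effort q/C1)
bond 2 |J1  (prefer integral on C2)
bond 3 |I1  (I1 outputs flow p/I1)
bond 4 |J1  (common-f at J1 fixed by 3)

#0 stroke at J1
#1 stroke at J1
#2 stroke at J1
#3 stroke at I1
#4 stroke at J1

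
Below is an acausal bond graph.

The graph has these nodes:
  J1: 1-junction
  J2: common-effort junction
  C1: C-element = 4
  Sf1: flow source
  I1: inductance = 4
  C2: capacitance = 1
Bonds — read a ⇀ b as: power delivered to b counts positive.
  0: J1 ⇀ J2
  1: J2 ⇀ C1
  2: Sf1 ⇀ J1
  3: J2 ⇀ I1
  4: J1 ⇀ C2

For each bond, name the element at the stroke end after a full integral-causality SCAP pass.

β0 |J1
β1 |J2
β2 |Sf1
β3 |I1
β4 |J1

#2 |Sf1  (Sf1 (Sf) sets flow on bond)
#0 |J1  (J1 flow already set via bond 2)
#4 |J1  (1-jn J1 has f-setter on 2)
#1 |J2  (C1: C, integral causality)
#3 |I1  (0-jn J2 has e-setter on 1)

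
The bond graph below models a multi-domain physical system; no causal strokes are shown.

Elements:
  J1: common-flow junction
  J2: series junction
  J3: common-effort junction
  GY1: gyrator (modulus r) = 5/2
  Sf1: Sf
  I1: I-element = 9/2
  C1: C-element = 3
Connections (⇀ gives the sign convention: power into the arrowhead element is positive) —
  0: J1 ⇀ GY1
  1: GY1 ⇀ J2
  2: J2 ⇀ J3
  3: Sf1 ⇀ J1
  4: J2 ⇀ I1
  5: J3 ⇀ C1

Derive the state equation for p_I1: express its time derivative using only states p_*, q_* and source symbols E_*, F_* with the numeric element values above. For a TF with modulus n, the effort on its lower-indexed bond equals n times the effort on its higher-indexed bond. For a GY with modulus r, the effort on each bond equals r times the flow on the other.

dp_I1/dt = 5*F_Sf1/2 - q_C1/3

#3 stroke at Sf1  (Sf1 fixes flow; stroke at Sf1)
#0 stroke at J1  (common-f at J1 fixed by 3)
#1 stroke at J2  (GY1 both-in/both-out from 0)
#4 stroke at I1  (prefer integral on I1)
#2 stroke at J2  (common-f at J2 fixed by 4)
#5 stroke at J3  (closing 0-jn rule on J3)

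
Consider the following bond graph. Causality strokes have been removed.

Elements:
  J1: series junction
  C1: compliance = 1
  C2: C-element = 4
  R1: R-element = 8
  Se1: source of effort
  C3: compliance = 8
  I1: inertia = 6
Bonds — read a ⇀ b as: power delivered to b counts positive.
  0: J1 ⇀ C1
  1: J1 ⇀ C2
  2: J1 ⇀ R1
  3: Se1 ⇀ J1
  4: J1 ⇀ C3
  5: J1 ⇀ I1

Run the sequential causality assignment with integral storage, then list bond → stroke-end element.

β0 →J1
β1 →J1
β2 →J1
β3 →J1
β4 →J1
β5 →I1

#3 →J1  (source Se1 imposes e)
#0 →J1  (C1 outputs effort q/C1)
#1 →J1  (C2: C, integral causality)
#4 →J1  (C3 integral (e out))
#5 →I1  (I1 outputs flow p/I1)
#2 →J1  (common-f at J1 fixed by 5)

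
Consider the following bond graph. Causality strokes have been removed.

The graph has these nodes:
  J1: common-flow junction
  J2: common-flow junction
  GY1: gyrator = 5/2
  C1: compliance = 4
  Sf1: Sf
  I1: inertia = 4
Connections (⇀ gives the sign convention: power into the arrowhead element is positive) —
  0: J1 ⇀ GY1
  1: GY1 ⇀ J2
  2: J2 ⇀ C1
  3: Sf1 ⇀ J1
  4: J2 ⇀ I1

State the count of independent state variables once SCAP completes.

2  (C1, I1 all integral)

b3 stroke→Sf1  (source Sf1 imposes f)
b0 stroke→J1  (J1: bond 3 brought flow, rest push out)
b1 stroke→J2  (GY GY1: same side as bond 0)
b2 stroke→J2  (C1 outputs effort q/C1)
b4 stroke→I1  (closing 1-jn rule on J2)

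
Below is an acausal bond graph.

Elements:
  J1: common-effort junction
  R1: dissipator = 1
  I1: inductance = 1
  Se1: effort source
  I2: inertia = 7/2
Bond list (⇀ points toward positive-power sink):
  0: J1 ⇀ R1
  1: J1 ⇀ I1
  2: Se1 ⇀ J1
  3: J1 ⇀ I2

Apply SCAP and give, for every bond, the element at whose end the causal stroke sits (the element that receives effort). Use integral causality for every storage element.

#2 |J1  (Se1 (Se) sets effort on bond)
#0 |R1  (J1: bond 2 brought effort, rest push out)
#1 |I1  (J1: bond 2 brought effort, rest push out)
#3 |I2  (0-jn J1 has e-setter on 2)

b0 →R1
b1 →I1
b2 →J1
b3 →I2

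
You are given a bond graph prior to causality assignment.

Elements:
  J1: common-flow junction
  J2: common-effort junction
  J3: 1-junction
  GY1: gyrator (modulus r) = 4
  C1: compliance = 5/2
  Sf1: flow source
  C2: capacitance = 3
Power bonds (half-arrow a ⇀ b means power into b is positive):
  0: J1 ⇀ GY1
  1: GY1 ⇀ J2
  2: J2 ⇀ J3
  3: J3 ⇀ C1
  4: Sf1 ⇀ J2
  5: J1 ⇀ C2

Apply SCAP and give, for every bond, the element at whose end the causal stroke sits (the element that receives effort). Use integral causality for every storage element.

bond 4 stroke at Sf1  (Sf1: flow source, stroke at near end)
bond 3 stroke at J3  (C1 integral (e out))
bond 2 stroke at J2  (J3 needs exactly one f-in)
bond 1 stroke at GY1  (J2 effort already set via bond 2)
bond 0 stroke at GY1  (GY1 both-in/both-out from 1)
bond 5 stroke at J1  (common-f at J1 fixed by 0)

#0 stroke at GY1
#1 stroke at GY1
#2 stroke at J2
#3 stroke at J3
#4 stroke at Sf1
#5 stroke at J1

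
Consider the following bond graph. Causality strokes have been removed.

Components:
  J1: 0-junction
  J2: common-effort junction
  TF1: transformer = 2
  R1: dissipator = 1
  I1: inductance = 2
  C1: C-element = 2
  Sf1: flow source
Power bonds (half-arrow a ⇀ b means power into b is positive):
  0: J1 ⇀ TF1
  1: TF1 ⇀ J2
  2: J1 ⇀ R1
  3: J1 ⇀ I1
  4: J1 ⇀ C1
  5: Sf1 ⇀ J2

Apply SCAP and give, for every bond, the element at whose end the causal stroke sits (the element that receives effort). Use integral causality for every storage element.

b5 →Sf1  (Sf1: flow source, stroke at near end)
b1 →J2  (closing 0-jn rule on J2)
b0 →TF1  (TF1: transformer flips bond 1)
b3 →I1  (I1 integral (f out))
b4 →J1  (C1: C, integral causality)
b2 →R1  (0-jn J1 has e-setter on 4)

bond 0 |TF1
bond 1 |J2
bond 2 |R1
bond 3 |I1
bond 4 |J1
bond 5 |Sf1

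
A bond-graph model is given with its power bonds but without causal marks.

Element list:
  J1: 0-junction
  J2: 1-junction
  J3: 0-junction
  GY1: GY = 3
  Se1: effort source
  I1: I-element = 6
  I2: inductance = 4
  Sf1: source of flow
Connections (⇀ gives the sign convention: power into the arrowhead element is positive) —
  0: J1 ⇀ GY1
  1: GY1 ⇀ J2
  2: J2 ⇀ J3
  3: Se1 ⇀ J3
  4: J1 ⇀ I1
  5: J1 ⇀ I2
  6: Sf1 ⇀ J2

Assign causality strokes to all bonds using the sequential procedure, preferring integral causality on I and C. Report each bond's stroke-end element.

#3 stroke at J3  (Se1: effort source, stroke at far end)
#6 stroke at Sf1  (Sf1: flow source, stroke at near end)
#1 stroke at J2  (J2 flow already set via bond 6)
#2 stroke at J2  (1-jn J2 has f-setter on 6)
#0 stroke at J1  (GY1: gyrator matches bond 1)
#4 stroke at I1  (common-e at J1 fixed by 0)
#5 stroke at I2  (common-e at J1 fixed by 0)

b0 |J1
b1 |J2
b2 |J2
b3 |J3
b4 |I1
b5 |I2
b6 |Sf1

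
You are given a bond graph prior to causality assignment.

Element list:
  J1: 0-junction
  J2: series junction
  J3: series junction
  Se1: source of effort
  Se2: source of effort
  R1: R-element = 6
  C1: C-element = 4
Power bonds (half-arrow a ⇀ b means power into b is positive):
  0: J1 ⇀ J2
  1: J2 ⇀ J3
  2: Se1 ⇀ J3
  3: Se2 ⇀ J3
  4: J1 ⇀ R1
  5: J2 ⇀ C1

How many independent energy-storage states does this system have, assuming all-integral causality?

1  (C1 all integral)

#2 stroke at J3  (Se1 fixes effort; stroke away)
#3 stroke at J3  (Se2: effort source, stroke at far end)
#1 stroke at J2  (J3 needs exactly one f-in)
#5 stroke at J2  (C1 outputs effort q/C1)
#0 stroke at J1  (J2: last free bond brings flow in)
#4 stroke at R1  (0-jn J1 has e-setter on 0)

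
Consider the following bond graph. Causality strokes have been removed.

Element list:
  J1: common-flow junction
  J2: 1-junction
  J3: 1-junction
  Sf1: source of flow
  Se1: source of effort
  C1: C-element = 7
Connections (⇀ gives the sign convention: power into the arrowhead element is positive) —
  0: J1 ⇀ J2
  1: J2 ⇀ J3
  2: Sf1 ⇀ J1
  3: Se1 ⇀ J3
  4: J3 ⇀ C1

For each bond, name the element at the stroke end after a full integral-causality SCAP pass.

#0 stroke→J1
#1 stroke→J2
#2 stroke→Sf1
#3 stroke→J3
#4 stroke→J3

b2 stroke→Sf1  (source Sf1 imposes f)
b3 stroke→J3  (source Se1 imposes e)
b0 stroke→J1  (common-f at J1 fixed by 2)
b1 stroke→J2  (J2 flow already set via bond 0)
b4 stroke→J3  (common-f at J3 fixed by 1)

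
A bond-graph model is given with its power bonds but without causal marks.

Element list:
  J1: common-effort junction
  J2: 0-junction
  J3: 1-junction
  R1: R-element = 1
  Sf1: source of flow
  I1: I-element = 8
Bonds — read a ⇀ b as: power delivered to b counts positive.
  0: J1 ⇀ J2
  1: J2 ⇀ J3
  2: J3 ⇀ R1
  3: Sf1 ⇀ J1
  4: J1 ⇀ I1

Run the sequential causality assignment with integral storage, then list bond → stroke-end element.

bond 0 →J1
bond 1 →J2
bond 2 →J3
bond 3 →Sf1
bond 4 →I1

β3 stroke→Sf1  (Sf1: flow source, stroke at near end)
β4 stroke→I1  (prefer integral on I1)
β0 stroke→J1  (closing 0-jn rule on J1)
β1 stroke→J2  (only one effort-in slot at J2)
β2 stroke→J3  (common-f at J3 fixed by 1)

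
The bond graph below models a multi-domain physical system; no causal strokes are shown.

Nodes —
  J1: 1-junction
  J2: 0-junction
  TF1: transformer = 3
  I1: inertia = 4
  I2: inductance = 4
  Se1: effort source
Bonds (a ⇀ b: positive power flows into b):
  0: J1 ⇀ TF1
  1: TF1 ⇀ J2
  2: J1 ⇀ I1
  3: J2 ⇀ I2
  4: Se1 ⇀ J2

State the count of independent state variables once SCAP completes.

2  (I1, I2 all integral)

β4 stroke→J2  (source Se1 imposes e)
β1 stroke→TF1  (J2 effort already set via bond 4)
β3 stroke→I2  (J2: bond 4 brought effort, rest push out)
β0 stroke→J1  (TF1 one-in-one-out from 1)
β2 stroke→I1  (J1: last free bond brings flow in)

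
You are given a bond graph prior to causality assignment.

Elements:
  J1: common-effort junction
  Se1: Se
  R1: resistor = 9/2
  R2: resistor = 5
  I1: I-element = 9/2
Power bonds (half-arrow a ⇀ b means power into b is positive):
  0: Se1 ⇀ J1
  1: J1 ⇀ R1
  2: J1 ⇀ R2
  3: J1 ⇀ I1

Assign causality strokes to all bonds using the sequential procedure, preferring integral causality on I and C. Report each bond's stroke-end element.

bond 0 →J1
bond 1 →R1
bond 2 →R2
bond 3 →I1

#0 stroke→J1  (Se1: effort source, stroke at far end)
#1 stroke→R1  (J1: bond 0 brought effort, rest push out)
#2 stroke→R2  (0-jn J1 has e-setter on 0)
#3 stroke→I1  (common-e at J1 fixed by 0)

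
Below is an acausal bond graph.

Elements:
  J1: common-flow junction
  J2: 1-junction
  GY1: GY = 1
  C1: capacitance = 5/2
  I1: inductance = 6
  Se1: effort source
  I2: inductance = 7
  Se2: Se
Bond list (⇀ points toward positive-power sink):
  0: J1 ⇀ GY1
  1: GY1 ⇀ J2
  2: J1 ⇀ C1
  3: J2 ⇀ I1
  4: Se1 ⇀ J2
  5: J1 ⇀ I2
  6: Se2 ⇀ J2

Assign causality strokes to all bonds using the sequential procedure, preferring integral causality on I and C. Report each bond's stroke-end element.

bond 0 →J1
bond 1 →J2
bond 2 →J1
bond 3 →I1
bond 4 →J2
bond 5 →I2
bond 6 →J2

β4 stroke at J2  (Se1: effort source, stroke at far end)
β6 stroke at J2  (Se2 (Se) sets effort on bond)
β2 stroke at J1  (C1 outputs effort q/C1)
β3 stroke at I1  (I1 outputs flow p/I1)
β1 stroke at J2  (J2: bond 3 brought flow, rest push out)
β0 stroke at J1  (GY1: gyrator matches bond 1)
β5 stroke at I2  (J1: last free bond brings flow in)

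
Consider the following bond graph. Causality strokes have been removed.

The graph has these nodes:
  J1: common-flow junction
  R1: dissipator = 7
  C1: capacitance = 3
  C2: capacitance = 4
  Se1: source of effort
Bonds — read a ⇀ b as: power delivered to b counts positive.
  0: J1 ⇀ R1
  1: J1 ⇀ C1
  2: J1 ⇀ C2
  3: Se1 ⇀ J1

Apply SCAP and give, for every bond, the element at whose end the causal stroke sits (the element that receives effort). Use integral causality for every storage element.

bond 0 stroke at R1
bond 1 stroke at J1
bond 2 stroke at J1
bond 3 stroke at J1

b3 stroke at J1  (Se1: effort source, stroke at far end)
b1 stroke at J1  (C1: C, integral causality)
b2 stroke at J1  (C2 integral (e out))
b0 stroke at R1  (closing 1-jn rule on J1)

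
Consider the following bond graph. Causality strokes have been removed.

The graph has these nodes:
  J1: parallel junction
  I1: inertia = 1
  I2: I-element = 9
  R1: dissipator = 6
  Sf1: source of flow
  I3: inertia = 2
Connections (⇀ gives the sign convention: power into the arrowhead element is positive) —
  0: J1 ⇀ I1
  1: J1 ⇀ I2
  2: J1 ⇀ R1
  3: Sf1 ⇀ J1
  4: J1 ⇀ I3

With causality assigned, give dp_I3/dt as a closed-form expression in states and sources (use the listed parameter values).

b3 →Sf1  (Sf1: flow source, stroke at near end)
b0 →I1  (I1 outputs flow p/I1)
b1 →I2  (I2 integral (f out))
b4 →I3  (I3: I, integral causality)
b2 →J1  (only one effort-in slot at J1)

dp_I3/dt = 6*F_Sf1 - 6*p_I1 - 2*p_I2/3 - 3*p_I3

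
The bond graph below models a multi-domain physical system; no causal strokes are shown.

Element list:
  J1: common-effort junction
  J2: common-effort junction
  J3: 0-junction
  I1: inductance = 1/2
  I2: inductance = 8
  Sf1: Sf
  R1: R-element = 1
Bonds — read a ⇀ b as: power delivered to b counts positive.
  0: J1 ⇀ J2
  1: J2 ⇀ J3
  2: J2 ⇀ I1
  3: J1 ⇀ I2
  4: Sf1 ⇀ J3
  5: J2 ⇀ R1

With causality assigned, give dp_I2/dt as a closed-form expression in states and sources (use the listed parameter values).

dp_I2/dt = F_Sf1 - 2*p_I1 - p_I2/8

β4 stroke→Sf1  (Sf1: flow source, stroke at near end)
β1 stroke→J3  (J3: last free bond brings effort in)
β2 stroke→I1  (I1 outputs flow p/I1)
β3 stroke→I2  (I2 outputs flow p/I2)
β0 stroke→J1  (J1: last free bond brings effort in)
β5 stroke→J2  (only one effort-in slot at J2)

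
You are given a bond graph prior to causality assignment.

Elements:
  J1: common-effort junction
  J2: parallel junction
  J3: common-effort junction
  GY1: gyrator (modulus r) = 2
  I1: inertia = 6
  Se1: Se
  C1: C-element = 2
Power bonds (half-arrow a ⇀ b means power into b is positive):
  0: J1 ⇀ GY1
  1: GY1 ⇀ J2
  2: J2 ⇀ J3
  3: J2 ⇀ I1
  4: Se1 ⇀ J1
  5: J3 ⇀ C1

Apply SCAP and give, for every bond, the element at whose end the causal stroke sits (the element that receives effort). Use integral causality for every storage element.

β0 →GY1
β1 →GY1
β2 →J2
β3 →I1
β4 →J1
β5 →J3

bond 4 |J1  (Se1: effort source, stroke at far end)
bond 0 |GY1  (J1: bond 4 brought effort, rest push out)
bond 1 |GY1  (GY GY1: same side as bond 0)
bond 3 |I1  (prefer integral on I1)
bond 2 |J2  (closing 0-jn rule on J2)
bond 5 |J3  (closing 0-jn rule on J3)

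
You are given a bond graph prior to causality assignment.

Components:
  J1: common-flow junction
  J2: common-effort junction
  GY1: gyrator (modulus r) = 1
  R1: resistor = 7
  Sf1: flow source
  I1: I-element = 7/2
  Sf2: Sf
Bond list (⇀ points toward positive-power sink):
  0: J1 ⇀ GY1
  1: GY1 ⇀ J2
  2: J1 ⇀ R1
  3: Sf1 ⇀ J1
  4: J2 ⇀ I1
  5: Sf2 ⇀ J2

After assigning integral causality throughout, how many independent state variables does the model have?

1  (I1 all integral)

b3 stroke→Sf1  (source Sf1 imposes f)
b5 stroke→Sf2  (Sf2 fixes flow; stroke at Sf2)
b0 stroke→J1  (J1 flow already set via bond 3)
b2 stroke→J1  (common-f at J1 fixed by 3)
b1 stroke→J2  (GY1 both-in/both-out from 0)
b4 stroke→I1  (J2: bond 1 brought effort, rest push out)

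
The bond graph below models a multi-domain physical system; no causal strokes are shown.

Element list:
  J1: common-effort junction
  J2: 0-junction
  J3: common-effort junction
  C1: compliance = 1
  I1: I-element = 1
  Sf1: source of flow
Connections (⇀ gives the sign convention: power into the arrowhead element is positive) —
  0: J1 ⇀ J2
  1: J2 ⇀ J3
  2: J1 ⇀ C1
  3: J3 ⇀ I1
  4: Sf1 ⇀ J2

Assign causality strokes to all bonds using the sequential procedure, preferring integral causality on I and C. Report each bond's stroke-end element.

b0 stroke→J2
b1 stroke→J3
b2 stroke→J1
b3 stroke→I1
b4 stroke→Sf1

#4 stroke→Sf1  (Sf1: flow source, stroke at near end)
#2 stroke→J1  (prefer integral on C1)
#0 stroke→J2  (common-e at J1 fixed by 2)
#1 stroke→J3  (J2 effort already set via bond 0)
#3 stroke→I1  (J3 effort already set via bond 1)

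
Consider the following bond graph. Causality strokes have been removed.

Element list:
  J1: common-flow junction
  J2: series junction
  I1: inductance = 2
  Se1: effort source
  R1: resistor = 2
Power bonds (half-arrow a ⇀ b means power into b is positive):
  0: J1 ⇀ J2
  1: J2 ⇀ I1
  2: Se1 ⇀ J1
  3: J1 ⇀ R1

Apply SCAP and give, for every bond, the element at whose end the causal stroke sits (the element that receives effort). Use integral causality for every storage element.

β2 |J1  (Se1 fixes effort; stroke away)
β1 |I1  (I1 integral (f out))
β0 |J2  (1-jn J2 has f-setter on 1)
β3 |J1  (J1: bond 0 brought flow, rest push out)

b0 stroke at J2
b1 stroke at I1
b2 stroke at J1
b3 stroke at J1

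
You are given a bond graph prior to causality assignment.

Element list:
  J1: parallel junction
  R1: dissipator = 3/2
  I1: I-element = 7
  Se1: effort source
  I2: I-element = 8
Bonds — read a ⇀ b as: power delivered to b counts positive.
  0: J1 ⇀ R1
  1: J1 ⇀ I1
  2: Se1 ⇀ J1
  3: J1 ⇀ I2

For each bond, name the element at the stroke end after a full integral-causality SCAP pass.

bond 2 stroke at J1  (Se1 fixes effort; stroke away)
bond 0 stroke at R1  (J1: bond 2 brought effort, rest push out)
bond 1 stroke at I1  (0-jn J1 has e-setter on 2)
bond 3 stroke at I2  (J1 effort already set via bond 2)

#0 stroke at R1
#1 stroke at I1
#2 stroke at J1
#3 stroke at I2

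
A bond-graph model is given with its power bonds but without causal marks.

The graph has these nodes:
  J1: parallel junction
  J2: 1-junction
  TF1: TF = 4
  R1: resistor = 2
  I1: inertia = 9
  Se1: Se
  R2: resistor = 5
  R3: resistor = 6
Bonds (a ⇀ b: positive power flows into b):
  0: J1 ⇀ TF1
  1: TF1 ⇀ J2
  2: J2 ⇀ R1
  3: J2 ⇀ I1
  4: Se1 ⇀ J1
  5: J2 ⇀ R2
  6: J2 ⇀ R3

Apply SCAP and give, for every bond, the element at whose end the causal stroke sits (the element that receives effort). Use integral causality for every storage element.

bond 0 stroke→TF1
bond 1 stroke→J2
bond 2 stroke→J2
bond 3 stroke→I1
bond 4 stroke→J1
bond 5 stroke→J2
bond 6 stroke→J2

b4 |J1  (Se1: effort source, stroke at far end)
b0 |TF1  (J1 effort already set via bond 4)
b1 |J2  (TF1 one-in-one-out from 0)
b3 |I1  (I1 integral (f out))
b2 |J2  (common-f at J2 fixed by 3)
b5 |J2  (J2 flow already set via bond 3)
b6 |J2  (1-jn J2 has f-setter on 3)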